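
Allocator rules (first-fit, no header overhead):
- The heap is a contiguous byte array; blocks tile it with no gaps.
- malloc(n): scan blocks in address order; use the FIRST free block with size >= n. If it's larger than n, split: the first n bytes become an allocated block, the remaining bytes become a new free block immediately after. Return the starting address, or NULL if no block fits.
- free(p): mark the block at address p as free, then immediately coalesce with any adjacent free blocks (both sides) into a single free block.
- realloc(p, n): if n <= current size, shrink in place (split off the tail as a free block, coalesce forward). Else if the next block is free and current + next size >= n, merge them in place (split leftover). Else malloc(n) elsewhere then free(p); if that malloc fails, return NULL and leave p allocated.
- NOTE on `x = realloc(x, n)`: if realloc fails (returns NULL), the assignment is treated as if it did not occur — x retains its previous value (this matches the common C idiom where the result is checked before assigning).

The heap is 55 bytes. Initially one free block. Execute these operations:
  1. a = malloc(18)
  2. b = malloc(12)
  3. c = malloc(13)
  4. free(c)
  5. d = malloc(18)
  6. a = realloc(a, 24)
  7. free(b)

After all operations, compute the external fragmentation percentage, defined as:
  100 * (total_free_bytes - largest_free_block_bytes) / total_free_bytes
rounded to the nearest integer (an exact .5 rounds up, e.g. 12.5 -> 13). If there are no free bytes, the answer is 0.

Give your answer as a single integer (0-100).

Answer: 37

Derivation:
Op 1: a = malloc(18) -> a = 0; heap: [0-17 ALLOC][18-54 FREE]
Op 2: b = malloc(12) -> b = 18; heap: [0-17 ALLOC][18-29 ALLOC][30-54 FREE]
Op 3: c = malloc(13) -> c = 30; heap: [0-17 ALLOC][18-29 ALLOC][30-42 ALLOC][43-54 FREE]
Op 4: free(c) -> (freed c); heap: [0-17 ALLOC][18-29 ALLOC][30-54 FREE]
Op 5: d = malloc(18) -> d = 30; heap: [0-17 ALLOC][18-29 ALLOC][30-47 ALLOC][48-54 FREE]
Op 6: a = realloc(a, 24) -> NULL (a unchanged); heap: [0-17 ALLOC][18-29 ALLOC][30-47 ALLOC][48-54 FREE]
Op 7: free(b) -> (freed b); heap: [0-17 ALLOC][18-29 FREE][30-47 ALLOC][48-54 FREE]
Free blocks: [12 7] total_free=19 largest=12 -> 100*(19-12)/19 = 700/19 ≈ 36.842 -> rounds to 37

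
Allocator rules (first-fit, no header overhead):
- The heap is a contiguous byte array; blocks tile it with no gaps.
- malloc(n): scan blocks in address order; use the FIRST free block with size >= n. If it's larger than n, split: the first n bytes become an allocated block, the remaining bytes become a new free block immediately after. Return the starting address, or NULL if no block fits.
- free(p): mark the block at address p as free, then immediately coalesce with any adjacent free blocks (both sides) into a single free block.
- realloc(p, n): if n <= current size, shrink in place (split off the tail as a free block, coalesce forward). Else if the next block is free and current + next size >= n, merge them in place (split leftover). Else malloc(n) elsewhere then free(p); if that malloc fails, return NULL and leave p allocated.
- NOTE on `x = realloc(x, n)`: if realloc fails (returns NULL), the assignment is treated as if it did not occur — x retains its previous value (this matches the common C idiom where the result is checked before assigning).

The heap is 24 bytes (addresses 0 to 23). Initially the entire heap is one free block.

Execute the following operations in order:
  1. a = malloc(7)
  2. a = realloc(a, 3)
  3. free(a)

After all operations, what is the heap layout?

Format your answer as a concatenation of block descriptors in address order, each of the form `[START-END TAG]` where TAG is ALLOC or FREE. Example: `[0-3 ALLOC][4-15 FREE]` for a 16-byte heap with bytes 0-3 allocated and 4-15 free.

Op 1: a = malloc(7) -> a = 0; heap: [0-6 ALLOC][7-23 FREE]
Op 2: a = realloc(a, 3) -> a = 0; heap: [0-2 ALLOC][3-23 FREE]
Op 3: free(a) -> (freed a); heap: [0-23 FREE]

Answer: [0-23 FREE]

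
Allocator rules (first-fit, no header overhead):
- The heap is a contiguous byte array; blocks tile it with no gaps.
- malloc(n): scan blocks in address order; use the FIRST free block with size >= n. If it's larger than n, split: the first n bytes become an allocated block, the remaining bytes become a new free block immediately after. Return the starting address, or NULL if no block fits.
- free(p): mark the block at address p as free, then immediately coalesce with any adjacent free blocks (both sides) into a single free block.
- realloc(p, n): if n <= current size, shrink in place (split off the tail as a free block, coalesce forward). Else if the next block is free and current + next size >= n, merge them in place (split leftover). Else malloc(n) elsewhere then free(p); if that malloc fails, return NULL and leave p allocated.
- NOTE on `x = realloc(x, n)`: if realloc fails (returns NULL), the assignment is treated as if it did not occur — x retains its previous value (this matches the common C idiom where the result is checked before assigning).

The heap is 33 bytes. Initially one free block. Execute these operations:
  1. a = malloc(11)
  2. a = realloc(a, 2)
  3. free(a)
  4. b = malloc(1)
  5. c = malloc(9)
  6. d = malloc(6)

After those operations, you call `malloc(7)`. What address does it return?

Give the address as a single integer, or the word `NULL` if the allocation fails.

Op 1: a = malloc(11) -> a = 0; heap: [0-10 ALLOC][11-32 FREE]
Op 2: a = realloc(a, 2) -> a = 0; heap: [0-1 ALLOC][2-32 FREE]
Op 3: free(a) -> (freed a); heap: [0-32 FREE]
Op 4: b = malloc(1) -> b = 0; heap: [0-0 ALLOC][1-32 FREE]
Op 5: c = malloc(9) -> c = 1; heap: [0-0 ALLOC][1-9 ALLOC][10-32 FREE]
Op 6: d = malloc(6) -> d = 10; heap: [0-0 ALLOC][1-9 ALLOC][10-15 ALLOC][16-32 FREE]
malloc(7): first-fit scan over [0-0 ALLOC][1-9 ALLOC][10-15 ALLOC][16-32 FREE] -> 16

Answer: 16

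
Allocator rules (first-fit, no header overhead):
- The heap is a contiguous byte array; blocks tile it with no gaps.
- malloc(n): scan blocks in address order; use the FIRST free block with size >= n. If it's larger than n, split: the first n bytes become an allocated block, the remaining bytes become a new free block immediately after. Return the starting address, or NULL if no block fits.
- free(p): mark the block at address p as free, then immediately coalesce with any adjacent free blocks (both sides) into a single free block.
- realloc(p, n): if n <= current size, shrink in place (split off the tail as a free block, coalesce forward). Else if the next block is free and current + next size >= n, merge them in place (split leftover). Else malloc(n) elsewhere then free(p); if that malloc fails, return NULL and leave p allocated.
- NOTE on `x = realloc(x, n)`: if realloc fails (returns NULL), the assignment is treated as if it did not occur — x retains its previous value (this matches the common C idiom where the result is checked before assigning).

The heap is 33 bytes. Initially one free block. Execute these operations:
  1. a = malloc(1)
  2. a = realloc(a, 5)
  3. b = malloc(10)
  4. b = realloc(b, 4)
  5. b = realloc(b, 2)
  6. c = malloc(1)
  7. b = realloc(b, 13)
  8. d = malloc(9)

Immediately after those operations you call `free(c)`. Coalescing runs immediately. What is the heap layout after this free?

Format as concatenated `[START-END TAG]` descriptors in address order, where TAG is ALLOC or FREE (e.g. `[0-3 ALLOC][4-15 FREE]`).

Op 1: a = malloc(1) -> a = 0; heap: [0-0 ALLOC][1-32 FREE]
Op 2: a = realloc(a, 5) -> a = 0; heap: [0-4 ALLOC][5-32 FREE]
Op 3: b = malloc(10) -> b = 5; heap: [0-4 ALLOC][5-14 ALLOC][15-32 FREE]
Op 4: b = realloc(b, 4) -> b = 5; heap: [0-4 ALLOC][5-8 ALLOC][9-32 FREE]
Op 5: b = realloc(b, 2) -> b = 5; heap: [0-4 ALLOC][5-6 ALLOC][7-32 FREE]
Op 6: c = malloc(1) -> c = 7; heap: [0-4 ALLOC][5-6 ALLOC][7-7 ALLOC][8-32 FREE]
Op 7: b = realloc(b, 13) -> b = 8; heap: [0-4 ALLOC][5-6 FREE][7-7 ALLOC][8-20 ALLOC][21-32 FREE]
Op 8: d = malloc(9) -> d = 21; heap: [0-4 ALLOC][5-6 FREE][7-7 ALLOC][8-20 ALLOC][21-29 ALLOC][30-32 FREE]
free(c): c = 7 -> block [7-7 ALLOC]; mark free, coalesce with adjacent free neighbors -> [0-4 ALLOC][5-7 FREE][8-20 ALLOC][21-29 ALLOC][30-32 FREE]

Answer: [0-4 ALLOC][5-7 FREE][8-20 ALLOC][21-29 ALLOC][30-32 FREE]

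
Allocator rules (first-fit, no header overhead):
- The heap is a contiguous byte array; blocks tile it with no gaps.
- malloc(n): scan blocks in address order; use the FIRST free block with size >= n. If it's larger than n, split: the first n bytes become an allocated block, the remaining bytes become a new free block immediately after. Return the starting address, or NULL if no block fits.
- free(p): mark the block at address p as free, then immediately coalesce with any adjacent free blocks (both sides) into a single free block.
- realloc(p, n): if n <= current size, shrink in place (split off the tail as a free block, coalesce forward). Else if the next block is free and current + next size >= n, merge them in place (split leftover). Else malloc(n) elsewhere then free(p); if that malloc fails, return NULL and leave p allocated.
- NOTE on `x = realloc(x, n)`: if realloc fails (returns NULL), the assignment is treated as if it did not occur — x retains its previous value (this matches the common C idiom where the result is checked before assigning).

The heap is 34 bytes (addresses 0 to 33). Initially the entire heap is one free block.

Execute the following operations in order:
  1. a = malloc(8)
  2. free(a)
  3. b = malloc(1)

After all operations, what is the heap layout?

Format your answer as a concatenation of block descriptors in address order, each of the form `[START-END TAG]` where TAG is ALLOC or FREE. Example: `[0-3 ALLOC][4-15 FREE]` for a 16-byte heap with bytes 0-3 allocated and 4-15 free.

Op 1: a = malloc(8) -> a = 0; heap: [0-7 ALLOC][8-33 FREE]
Op 2: free(a) -> (freed a); heap: [0-33 FREE]
Op 3: b = malloc(1) -> b = 0; heap: [0-0 ALLOC][1-33 FREE]

Answer: [0-0 ALLOC][1-33 FREE]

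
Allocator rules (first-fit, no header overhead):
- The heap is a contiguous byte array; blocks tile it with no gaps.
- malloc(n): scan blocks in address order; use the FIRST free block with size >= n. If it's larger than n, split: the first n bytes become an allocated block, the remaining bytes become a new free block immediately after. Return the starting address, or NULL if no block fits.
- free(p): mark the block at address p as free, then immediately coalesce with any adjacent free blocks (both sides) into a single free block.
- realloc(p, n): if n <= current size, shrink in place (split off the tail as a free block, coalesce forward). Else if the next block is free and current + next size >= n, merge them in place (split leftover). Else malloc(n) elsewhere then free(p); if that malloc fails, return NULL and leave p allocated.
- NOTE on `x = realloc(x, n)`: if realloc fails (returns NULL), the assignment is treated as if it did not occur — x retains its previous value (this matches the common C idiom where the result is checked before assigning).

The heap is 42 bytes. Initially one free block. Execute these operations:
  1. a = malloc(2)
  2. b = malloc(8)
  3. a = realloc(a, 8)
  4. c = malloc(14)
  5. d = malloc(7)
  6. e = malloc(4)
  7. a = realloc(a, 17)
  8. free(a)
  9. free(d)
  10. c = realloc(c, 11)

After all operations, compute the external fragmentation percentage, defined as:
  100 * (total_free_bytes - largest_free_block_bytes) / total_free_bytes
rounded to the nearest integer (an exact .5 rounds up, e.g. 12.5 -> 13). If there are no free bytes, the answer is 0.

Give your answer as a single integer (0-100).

Op 1: a = malloc(2) -> a = 0; heap: [0-1 ALLOC][2-41 FREE]
Op 2: b = malloc(8) -> b = 2; heap: [0-1 ALLOC][2-9 ALLOC][10-41 FREE]
Op 3: a = realloc(a, 8) -> a = 10; heap: [0-1 FREE][2-9 ALLOC][10-17 ALLOC][18-41 FREE]
Op 4: c = malloc(14) -> c = 18; heap: [0-1 FREE][2-9 ALLOC][10-17 ALLOC][18-31 ALLOC][32-41 FREE]
Op 5: d = malloc(7) -> d = 32; heap: [0-1 FREE][2-9 ALLOC][10-17 ALLOC][18-31 ALLOC][32-38 ALLOC][39-41 FREE]
Op 6: e = malloc(4) -> e = NULL; heap: [0-1 FREE][2-9 ALLOC][10-17 ALLOC][18-31 ALLOC][32-38 ALLOC][39-41 FREE]
Op 7: a = realloc(a, 17) -> NULL (a unchanged); heap: [0-1 FREE][2-9 ALLOC][10-17 ALLOC][18-31 ALLOC][32-38 ALLOC][39-41 FREE]
Op 8: free(a) -> (freed a); heap: [0-1 FREE][2-9 ALLOC][10-17 FREE][18-31 ALLOC][32-38 ALLOC][39-41 FREE]
Op 9: free(d) -> (freed d); heap: [0-1 FREE][2-9 ALLOC][10-17 FREE][18-31 ALLOC][32-41 FREE]
Op 10: c = realloc(c, 11) -> c = 18; heap: [0-1 FREE][2-9 ALLOC][10-17 FREE][18-28 ALLOC][29-41 FREE]
Free blocks: [2 8 13] total_free=23 largest=13 -> 100*(23-13)/23 = 1000/23 ≈ 43.478 -> rounds to 43

Answer: 43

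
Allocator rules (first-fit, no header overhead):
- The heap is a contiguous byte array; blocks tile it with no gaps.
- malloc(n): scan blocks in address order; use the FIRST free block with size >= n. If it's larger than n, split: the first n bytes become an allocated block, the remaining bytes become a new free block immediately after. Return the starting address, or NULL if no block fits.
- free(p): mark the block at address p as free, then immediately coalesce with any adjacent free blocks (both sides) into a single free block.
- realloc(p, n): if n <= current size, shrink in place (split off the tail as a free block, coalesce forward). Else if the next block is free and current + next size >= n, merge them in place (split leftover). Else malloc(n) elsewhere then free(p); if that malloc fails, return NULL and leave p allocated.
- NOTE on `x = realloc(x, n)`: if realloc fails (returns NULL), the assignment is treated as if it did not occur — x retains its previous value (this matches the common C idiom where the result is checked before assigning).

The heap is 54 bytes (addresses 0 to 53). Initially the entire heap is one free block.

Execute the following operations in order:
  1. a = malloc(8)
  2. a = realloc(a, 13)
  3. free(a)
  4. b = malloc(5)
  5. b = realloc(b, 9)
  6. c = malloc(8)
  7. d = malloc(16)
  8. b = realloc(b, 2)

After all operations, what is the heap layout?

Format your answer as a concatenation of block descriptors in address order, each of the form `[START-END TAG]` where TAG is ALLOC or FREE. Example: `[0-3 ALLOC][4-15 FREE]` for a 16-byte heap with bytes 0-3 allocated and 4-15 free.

Answer: [0-1 ALLOC][2-8 FREE][9-16 ALLOC][17-32 ALLOC][33-53 FREE]

Derivation:
Op 1: a = malloc(8) -> a = 0; heap: [0-7 ALLOC][8-53 FREE]
Op 2: a = realloc(a, 13) -> a = 0; heap: [0-12 ALLOC][13-53 FREE]
Op 3: free(a) -> (freed a); heap: [0-53 FREE]
Op 4: b = malloc(5) -> b = 0; heap: [0-4 ALLOC][5-53 FREE]
Op 5: b = realloc(b, 9) -> b = 0; heap: [0-8 ALLOC][9-53 FREE]
Op 6: c = malloc(8) -> c = 9; heap: [0-8 ALLOC][9-16 ALLOC][17-53 FREE]
Op 7: d = malloc(16) -> d = 17; heap: [0-8 ALLOC][9-16 ALLOC][17-32 ALLOC][33-53 FREE]
Op 8: b = realloc(b, 2) -> b = 0; heap: [0-1 ALLOC][2-8 FREE][9-16 ALLOC][17-32 ALLOC][33-53 FREE]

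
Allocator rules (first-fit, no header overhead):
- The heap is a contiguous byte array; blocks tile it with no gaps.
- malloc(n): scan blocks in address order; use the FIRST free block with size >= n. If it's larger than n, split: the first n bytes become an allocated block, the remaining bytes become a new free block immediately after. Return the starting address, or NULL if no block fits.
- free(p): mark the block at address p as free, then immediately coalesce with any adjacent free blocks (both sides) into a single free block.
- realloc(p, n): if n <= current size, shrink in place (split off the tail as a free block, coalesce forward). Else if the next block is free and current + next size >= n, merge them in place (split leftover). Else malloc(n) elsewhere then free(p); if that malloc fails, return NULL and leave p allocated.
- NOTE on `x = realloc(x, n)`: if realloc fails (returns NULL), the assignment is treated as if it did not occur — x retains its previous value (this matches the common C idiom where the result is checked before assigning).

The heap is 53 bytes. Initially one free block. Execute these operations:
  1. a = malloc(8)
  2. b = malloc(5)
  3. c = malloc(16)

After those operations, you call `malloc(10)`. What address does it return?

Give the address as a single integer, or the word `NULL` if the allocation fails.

Answer: 29

Derivation:
Op 1: a = malloc(8) -> a = 0; heap: [0-7 ALLOC][8-52 FREE]
Op 2: b = malloc(5) -> b = 8; heap: [0-7 ALLOC][8-12 ALLOC][13-52 FREE]
Op 3: c = malloc(16) -> c = 13; heap: [0-7 ALLOC][8-12 ALLOC][13-28 ALLOC][29-52 FREE]
malloc(10): first-fit scan over [0-7 ALLOC][8-12 ALLOC][13-28 ALLOC][29-52 FREE] -> 29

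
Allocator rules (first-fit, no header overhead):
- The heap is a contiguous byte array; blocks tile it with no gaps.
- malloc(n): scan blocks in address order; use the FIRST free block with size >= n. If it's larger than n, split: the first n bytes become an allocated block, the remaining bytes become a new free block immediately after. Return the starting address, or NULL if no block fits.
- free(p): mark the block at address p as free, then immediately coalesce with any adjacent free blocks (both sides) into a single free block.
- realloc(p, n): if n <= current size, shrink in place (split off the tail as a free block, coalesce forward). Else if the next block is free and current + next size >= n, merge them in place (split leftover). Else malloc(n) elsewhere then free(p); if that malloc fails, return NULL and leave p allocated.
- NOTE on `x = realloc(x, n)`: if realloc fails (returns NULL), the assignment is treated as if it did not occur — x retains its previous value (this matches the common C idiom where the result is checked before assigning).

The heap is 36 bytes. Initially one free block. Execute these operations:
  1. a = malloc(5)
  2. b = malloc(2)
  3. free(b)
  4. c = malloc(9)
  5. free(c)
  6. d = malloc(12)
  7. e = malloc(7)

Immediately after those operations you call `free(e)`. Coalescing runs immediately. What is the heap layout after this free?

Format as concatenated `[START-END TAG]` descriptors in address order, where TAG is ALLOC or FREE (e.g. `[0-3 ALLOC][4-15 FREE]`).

Answer: [0-4 ALLOC][5-16 ALLOC][17-35 FREE]

Derivation:
Op 1: a = malloc(5) -> a = 0; heap: [0-4 ALLOC][5-35 FREE]
Op 2: b = malloc(2) -> b = 5; heap: [0-4 ALLOC][5-6 ALLOC][7-35 FREE]
Op 3: free(b) -> (freed b); heap: [0-4 ALLOC][5-35 FREE]
Op 4: c = malloc(9) -> c = 5; heap: [0-4 ALLOC][5-13 ALLOC][14-35 FREE]
Op 5: free(c) -> (freed c); heap: [0-4 ALLOC][5-35 FREE]
Op 6: d = malloc(12) -> d = 5; heap: [0-4 ALLOC][5-16 ALLOC][17-35 FREE]
Op 7: e = malloc(7) -> e = 17; heap: [0-4 ALLOC][5-16 ALLOC][17-23 ALLOC][24-35 FREE]
free(e): e = 17 -> block [17-23 ALLOC]; mark free, coalesce with adjacent free neighbors -> [0-4 ALLOC][5-16 ALLOC][17-35 FREE]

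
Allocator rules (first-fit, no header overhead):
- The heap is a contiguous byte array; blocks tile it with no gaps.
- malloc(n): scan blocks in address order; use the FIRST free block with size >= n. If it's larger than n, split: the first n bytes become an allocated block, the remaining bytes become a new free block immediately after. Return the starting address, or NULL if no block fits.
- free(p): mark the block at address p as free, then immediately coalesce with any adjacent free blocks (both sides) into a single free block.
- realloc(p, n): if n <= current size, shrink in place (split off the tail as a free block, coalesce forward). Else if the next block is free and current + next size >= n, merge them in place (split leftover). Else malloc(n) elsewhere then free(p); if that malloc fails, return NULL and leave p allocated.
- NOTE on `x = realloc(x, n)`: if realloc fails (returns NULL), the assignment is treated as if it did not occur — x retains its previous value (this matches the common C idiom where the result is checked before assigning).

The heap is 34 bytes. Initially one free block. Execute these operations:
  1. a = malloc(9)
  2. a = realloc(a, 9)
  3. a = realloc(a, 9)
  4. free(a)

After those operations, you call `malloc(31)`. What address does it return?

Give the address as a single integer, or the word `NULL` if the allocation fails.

Answer: 0

Derivation:
Op 1: a = malloc(9) -> a = 0; heap: [0-8 ALLOC][9-33 FREE]
Op 2: a = realloc(a, 9) -> a = 0; heap: [0-8 ALLOC][9-33 FREE]
Op 3: a = realloc(a, 9) -> a = 0; heap: [0-8 ALLOC][9-33 FREE]
Op 4: free(a) -> (freed a); heap: [0-33 FREE]
malloc(31): first-fit scan over [0-33 FREE] -> 0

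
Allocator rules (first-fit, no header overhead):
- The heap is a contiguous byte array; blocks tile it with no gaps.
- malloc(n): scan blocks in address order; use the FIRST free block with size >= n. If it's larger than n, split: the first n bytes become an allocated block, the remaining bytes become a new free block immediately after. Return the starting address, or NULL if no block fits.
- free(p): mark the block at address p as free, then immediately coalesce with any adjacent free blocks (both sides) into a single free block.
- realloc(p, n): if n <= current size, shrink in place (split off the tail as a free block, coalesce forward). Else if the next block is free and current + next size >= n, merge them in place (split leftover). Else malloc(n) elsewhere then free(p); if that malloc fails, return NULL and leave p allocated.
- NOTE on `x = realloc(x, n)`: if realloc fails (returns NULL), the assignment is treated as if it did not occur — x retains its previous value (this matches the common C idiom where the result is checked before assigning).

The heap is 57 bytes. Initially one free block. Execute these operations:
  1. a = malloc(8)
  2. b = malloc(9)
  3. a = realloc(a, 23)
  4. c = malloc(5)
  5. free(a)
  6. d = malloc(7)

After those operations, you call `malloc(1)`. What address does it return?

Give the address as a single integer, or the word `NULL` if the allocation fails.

Answer: 5

Derivation:
Op 1: a = malloc(8) -> a = 0; heap: [0-7 ALLOC][8-56 FREE]
Op 2: b = malloc(9) -> b = 8; heap: [0-7 ALLOC][8-16 ALLOC][17-56 FREE]
Op 3: a = realloc(a, 23) -> a = 17; heap: [0-7 FREE][8-16 ALLOC][17-39 ALLOC][40-56 FREE]
Op 4: c = malloc(5) -> c = 0; heap: [0-4 ALLOC][5-7 FREE][8-16 ALLOC][17-39 ALLOC][40-56 FREE]
Op 5: free(a) -> (freed a); heap: [0-4 ALLOC][5-7 FREE][8-16 ALLOC][17-56 FREE]
Op 6: d = malloc(7) -> d = 17; heap: [0-4 ALLOC][5-7 FREE][8-16 ALLOC][17-23 ALLOC][24-56 FREE]
malloc(1): first-fit scan over [0-4 ALLOC][5-7 FREE][8-16 ALLOC][17-23 ALLOC][24-56 FREE] -> 5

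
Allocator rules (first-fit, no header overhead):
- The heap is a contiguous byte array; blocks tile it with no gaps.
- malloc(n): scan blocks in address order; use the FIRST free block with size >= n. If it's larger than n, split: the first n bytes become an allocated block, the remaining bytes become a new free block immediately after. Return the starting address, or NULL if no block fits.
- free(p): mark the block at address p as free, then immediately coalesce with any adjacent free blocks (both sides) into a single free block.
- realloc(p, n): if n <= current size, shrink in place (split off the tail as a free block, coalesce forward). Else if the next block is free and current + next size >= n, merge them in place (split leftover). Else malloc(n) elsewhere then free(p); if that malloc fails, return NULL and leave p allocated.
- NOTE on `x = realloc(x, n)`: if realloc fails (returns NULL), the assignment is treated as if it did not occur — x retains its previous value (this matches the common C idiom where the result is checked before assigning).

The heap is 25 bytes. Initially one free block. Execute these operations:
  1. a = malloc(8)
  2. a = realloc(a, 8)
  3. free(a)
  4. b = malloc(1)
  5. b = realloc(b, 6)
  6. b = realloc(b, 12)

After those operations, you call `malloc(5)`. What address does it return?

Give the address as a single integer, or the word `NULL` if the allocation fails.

Op 1: a = malloc(8) -> a = 0; heap: [0-7 ALLOC][8-24 FREE]
Op 2: a = realloc(a, 8) -> a = 0; heap: [0-7 ALLOC][8-24 FREE]
Op 3: free(a) -> (freed a); heap: [0-24 FREE]
Op 4: b = malloc(1) -> b = 0; heap: [0-0 ALLOC][1-24 FREE]
Op 5: b = realloc(b, 6) -> b = 0; heap: [0-5 ALLOC][6-24 FREE]
Op 6: b = realloc(b, 12) -> b = 0; heap: [0-11 ALLOC][12-24 FREE]
malloc(5): first-fit scan over [0-11 ALLOC][12-24 FREE] -> 12

Answer: 12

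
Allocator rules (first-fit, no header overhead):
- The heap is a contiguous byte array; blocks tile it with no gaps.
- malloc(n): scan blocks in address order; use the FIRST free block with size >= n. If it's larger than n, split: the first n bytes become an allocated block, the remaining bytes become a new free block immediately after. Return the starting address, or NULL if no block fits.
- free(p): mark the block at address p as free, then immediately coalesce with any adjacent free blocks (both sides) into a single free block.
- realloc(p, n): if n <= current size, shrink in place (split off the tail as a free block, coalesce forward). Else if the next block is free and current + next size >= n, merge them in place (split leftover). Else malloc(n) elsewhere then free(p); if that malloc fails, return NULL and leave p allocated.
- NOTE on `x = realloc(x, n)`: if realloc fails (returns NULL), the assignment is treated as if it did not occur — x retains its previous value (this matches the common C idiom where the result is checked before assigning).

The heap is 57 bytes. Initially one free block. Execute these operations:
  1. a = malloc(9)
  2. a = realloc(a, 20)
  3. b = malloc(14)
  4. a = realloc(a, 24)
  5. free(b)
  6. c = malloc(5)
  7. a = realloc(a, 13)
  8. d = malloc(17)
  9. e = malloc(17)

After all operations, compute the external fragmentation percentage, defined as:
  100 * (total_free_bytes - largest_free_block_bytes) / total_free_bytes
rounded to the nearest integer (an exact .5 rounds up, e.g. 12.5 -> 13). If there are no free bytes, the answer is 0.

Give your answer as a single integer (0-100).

Answer: 32

Derivation:
Op 1: a = malloc(9) -> a = 0; heap: [0-8 ALLOC][9-56 FREE]
Op 2: a = realloc(a, 20) -> a = 0; heap: [0-19 ALLOC][20-56 FREE]
Op 3: b = malloc(14) -> b = 20; heap: [0-19 ALLOC][20-33 ALLOC][34-56 FREE]
Op 4: a = realloc(a, 24) -> NULL (a unchanged); heap: [0-19 ALLOC][20-33 ALLOC][34-56 FREE]
Op 5: free(b) -> (freed b); heap: [0-19 ALLOC][20-56 FREE]
Op 6: c = malloc(5) -> c = 20; heap: [0-19 ALLOC][20-24 ALLOC][25-56 FREE]
Op 7: a = realloc(a, 13) -> a = 0; heap: [0-12 ALLOC][13-19 FREE][20-24 ALLOC][25-56 FREE]
Op 8: d = malloc(17) -> d = 25; heap: [0-12 ALLOC][13-19 FREE][20-24 ALLOC][25-41 ALLOC][42-56 FREE]
Op 9: e = malloc(17) -> e = NULL; heap: [0-12 ALLOC][13-19 FREE][20-24 ALLOC][25-41 ALLOC][42-56 FREE]
Free blocks: [7 15] total_free=22 largest=15 -> 100*(22-15)/22 = 700/22 ≈ 31.818 -> rounds to 32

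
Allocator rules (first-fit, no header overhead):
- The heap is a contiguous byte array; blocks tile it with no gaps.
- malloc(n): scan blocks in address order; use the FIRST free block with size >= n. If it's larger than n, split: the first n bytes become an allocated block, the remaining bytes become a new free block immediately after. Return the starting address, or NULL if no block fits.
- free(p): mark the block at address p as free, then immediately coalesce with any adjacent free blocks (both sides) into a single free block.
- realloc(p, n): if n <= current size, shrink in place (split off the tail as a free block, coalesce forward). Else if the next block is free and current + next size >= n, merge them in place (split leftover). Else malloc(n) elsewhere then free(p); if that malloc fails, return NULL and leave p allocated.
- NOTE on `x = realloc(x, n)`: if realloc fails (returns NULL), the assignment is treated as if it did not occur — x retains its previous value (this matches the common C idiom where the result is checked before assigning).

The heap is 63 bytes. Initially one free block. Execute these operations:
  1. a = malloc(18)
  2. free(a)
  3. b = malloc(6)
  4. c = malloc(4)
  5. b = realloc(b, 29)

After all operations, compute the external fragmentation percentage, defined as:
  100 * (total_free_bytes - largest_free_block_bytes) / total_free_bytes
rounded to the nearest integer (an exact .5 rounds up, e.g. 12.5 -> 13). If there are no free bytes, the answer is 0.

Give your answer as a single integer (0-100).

Answer: 20

Derivation:
Op 1: a = malloc(18) -> a = 0; heap: [0-17 ALLOC][18-62 FREE]
Op 2: free(a) -> (freed a); heap: [0-62 FREE]
Op 3: b = malloc(6) -> b = 0; heap: [0-5 ALLOC][6-62 FREE]
Op 4: c = malloc(4) -> c = 6; heap: [0-5 ALLOC][6-9 ALLOC][10-62 FREE]
Op 5: b = realloc(b, 29) -> b = 10; heap: [0-5 FREE][6-9 ALLOC][10-38 ALLOC][39-62 FREE]
Free blocks: [6 24] total_free=30 largest=24 -> 100*(30-24)/30 = 600/30 = 20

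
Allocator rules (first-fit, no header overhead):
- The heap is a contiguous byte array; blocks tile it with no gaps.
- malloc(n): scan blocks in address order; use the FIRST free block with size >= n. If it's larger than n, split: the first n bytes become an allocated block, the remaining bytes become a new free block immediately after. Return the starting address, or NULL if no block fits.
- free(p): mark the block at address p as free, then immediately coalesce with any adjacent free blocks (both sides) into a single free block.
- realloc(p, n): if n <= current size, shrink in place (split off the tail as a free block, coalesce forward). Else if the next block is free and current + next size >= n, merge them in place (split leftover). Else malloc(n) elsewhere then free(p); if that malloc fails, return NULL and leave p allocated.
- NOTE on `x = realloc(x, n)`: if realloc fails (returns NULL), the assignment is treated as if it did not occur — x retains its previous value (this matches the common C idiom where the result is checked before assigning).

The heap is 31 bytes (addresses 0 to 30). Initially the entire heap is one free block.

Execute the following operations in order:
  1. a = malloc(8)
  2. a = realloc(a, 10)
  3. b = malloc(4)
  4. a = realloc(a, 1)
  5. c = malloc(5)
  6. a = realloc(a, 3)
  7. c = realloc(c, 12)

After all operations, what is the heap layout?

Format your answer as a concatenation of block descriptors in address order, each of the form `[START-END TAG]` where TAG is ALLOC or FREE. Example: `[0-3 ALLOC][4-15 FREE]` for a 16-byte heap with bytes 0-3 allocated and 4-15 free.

Op 1: a = malloc(8) -> a = 0; heap: [0-7 ALLOC][8-30 FREE]
Op 2: a = realloc(a, 10) -> a = 0; heap: [0-9 ALLOC][10-30 FREE]
Op 3: b = malloc(4) -> b = 10; heap: [0-9 ALLOC][10-13 ALLOC][14-30 FREE]
Op 4: a = realloc(a, 1) -> a = 0; heap: [0-0 ALLOC][1-9 FREE][10-13 ALLOC][14-30 FREE]
Op 5: c = malloc(5) -> c = 1; heap: [0-0 ALLOC][1-5 ALLOC][6-9 FREE][10-13 ALLOC][14-30 FREE]
Op 6: a = realloc(a, 3) -> a = 6; heap: [0-0 FREE][1-5 ALLOC][6-8 ALLOC][9-9 FREE][10-13 ALLOC][14-30 FREE]
Op 7: c = realloc(c, 12) -> c = 14; heap: [0-5 FREE][6-8 ALLOC][9-9 FREE][10-13 ALLOC][14-25 ALLOC][26-30 FREE]

Answer: [0-5 FREE][6-8 ALLOC][9-9 FREE][10-13 ALLOC][14-25 ALLOC][26-30 FREE]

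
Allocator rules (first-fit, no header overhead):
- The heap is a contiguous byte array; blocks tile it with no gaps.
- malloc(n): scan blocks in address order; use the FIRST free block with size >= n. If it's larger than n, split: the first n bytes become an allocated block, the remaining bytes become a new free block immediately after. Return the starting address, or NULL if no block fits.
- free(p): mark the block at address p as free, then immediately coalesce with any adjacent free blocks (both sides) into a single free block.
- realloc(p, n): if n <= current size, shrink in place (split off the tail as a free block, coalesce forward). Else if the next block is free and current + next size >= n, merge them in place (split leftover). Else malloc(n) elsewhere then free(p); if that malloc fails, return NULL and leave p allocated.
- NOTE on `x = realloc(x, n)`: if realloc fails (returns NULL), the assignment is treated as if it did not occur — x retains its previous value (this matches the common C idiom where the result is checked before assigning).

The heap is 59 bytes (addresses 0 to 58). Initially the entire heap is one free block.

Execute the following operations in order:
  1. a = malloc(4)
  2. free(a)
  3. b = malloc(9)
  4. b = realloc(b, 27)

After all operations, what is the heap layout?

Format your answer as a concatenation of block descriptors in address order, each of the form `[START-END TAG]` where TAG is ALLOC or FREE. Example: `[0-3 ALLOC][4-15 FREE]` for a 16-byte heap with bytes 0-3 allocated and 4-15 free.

Op 1: a = malloc(4) -> a = 0; heap: [0-3 ALLOC][4-58 FREE]
Op 2: free(a) -> (freed a); heap: [0-58 FREE]
Op 3: b = malloc(9) -> b = 0; heap: [0-8 ALLOC][9-58 FREE]
Op 4: b = realloc(b, 27) -> b = 0; heap: [0-26 ALLOC][27-58 FREE]

Answer: [0-26 ALLOC][27-58 FREE]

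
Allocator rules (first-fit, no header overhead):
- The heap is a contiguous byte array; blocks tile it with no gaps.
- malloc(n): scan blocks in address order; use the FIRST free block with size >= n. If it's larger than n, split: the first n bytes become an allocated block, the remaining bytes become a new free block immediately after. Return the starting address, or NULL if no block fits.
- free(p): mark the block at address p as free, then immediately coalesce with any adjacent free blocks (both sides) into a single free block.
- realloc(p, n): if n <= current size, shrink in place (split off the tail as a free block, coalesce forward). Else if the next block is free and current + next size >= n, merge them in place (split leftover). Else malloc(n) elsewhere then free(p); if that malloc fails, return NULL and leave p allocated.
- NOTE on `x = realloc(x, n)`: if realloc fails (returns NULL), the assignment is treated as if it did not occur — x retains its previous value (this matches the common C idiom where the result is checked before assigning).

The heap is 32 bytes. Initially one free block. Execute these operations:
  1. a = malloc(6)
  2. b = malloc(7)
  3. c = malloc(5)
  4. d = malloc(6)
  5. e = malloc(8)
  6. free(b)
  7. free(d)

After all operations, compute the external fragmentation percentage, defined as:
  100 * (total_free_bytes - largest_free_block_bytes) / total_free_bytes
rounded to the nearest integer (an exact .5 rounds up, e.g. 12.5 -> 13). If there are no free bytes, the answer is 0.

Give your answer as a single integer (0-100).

Answer: 46

Derivation:
Op 1: a = malloc(6) -> a = 0; heap: [0-5 ALLOC][6-31 FREE]
Op 2: b = malloc(7) -> b = 6; heap: [0-5 ALLOC][6-12 ALLOC][13-31 FREE]
Op 3: c = malloc(5) -> c = 13; heap: [0-5 ALLOC][6-12 ALLOC][13-17 ALLOC][18-31 FREE]
Op 4: d = malloc(6) -> d = 18; heap: [0-5 ALLOC][6-12 ALLOC][13-17 ALLOC][18-23 ALLOC][24-31 FREE]
Op 5: e = malloc(8) -> e = 24; heap: [0-5 ALLOC][6-12 ALLOC][13-17 ALLOC][18-23 ALLOC][24-31 ALLOC]
Op 6: free(b) -> (freed b); heap: [0-5 ALLOC][6-12 FREE][13-17 ALLOC][18-23 ALLOC][24-31 ALLOC]
Op 7: free(d) -> (freed d); heap: [0-5 ALLOC][6-12 FREE][13-17 ALLOC][18-23 FREE][24-31 ALLOC]
Free blocks: [7 6] total_free=13 largest=7 -> 100*(13-7)/13 = 600/13 ≈ 46.154 -> rounds to 46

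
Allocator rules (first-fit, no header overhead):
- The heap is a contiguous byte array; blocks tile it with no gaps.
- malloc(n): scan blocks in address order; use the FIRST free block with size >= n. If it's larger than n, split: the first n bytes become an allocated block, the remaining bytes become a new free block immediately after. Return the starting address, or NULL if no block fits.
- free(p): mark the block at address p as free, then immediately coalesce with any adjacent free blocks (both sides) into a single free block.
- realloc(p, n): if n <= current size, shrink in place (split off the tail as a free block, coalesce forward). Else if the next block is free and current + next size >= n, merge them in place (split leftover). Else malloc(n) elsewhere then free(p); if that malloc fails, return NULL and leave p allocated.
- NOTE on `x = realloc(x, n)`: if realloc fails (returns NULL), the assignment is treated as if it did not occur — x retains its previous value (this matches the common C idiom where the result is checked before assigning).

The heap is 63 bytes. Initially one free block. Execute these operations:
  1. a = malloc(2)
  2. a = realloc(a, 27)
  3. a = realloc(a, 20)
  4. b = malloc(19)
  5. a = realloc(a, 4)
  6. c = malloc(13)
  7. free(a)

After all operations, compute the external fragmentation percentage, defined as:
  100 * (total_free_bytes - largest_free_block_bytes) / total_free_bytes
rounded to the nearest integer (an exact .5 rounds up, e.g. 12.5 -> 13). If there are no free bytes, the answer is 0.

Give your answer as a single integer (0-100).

Op 1: a = malloc(2) -> a = 0; heap: [0-1 ALLOC][2-62 FREE]
Op 2: a = realloc(a, 27) -> a = 0; heap: [0-26 ALLOC][27-62 FREE]
Op 3: a = realloc(a, 20) -> a = 0; heap: [0-19 ALLOC][20-62 FREE]
Op 4: b = malloc(19) -> b = 20; heap: [0-19 ALLOC][20-38 ALLOC][39-62 FREE]
Op 5: a = realloc(a, 4) -> a = 0; heap: [0-3 ALLOC][4-19 FREE][20-38 ALLOC][39-62 FREE]
Op 6: c = malloc(13) -> c = 4; heap: [0-3 ALLOC][4-16 ALLOC][17-19 FREE][20-38 ALLOC][39-62 FREE]
Op 7: free(a) -> (freed a); heap: [0-3 FREE][4-16 ALLOC][17-19 FREE][20-38 ALLOC][39-62 FREE]
Free blocks: [4 3 24] total_free=31 largest=24 -> 100*(31-24)/31 = 700/31 ≈ 22.581 -> rounds to 23

Answer: 23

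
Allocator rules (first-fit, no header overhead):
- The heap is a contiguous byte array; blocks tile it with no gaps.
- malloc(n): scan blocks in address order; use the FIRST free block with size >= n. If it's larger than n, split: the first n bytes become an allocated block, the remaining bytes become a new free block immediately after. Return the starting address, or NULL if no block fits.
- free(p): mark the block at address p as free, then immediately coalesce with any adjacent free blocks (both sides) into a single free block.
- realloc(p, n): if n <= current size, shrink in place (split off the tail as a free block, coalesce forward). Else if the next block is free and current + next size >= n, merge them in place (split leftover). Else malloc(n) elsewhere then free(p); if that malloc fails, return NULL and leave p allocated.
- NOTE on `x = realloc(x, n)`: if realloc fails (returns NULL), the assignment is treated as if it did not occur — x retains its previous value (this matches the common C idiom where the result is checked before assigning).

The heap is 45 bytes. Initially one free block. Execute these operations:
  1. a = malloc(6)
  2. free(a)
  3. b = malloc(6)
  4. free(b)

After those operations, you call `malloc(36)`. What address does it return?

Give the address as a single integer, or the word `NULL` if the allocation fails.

Answer: 0

Derivation:
Op 1: a = malloc(6) -> a = 0; heap: [0-5 ALLOC][6-44 FREE]
Op 2: free(a) -> (freed a); heap: [0-44 FREE]
Op 3: b = malloc(6) -> b = 0; heap: [0-5 ALLOC][6-44 FREE]
Op 4: free(b) -> (freed b); heap: [0-44 FREE]
malloc(36): first-fit scan over [0-44 FREE] -> 0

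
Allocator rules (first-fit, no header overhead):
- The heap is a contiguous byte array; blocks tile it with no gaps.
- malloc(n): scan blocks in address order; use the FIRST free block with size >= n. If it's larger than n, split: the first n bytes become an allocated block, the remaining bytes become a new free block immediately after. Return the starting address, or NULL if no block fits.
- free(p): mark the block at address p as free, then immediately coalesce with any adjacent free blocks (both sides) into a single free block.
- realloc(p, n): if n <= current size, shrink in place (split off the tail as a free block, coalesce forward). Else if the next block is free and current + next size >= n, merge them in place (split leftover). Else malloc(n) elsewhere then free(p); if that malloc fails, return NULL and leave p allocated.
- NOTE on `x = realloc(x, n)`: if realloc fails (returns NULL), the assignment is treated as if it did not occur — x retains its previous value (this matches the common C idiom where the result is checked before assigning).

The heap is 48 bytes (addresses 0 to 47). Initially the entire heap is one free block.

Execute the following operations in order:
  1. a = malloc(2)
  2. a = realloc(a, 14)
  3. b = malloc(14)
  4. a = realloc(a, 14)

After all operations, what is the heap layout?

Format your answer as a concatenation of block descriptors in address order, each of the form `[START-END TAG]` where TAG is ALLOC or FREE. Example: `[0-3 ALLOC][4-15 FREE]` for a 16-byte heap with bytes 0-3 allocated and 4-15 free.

Op 1: a = malloc(2) -> a = 0; heap: [0-1 ALLOC][2-47 FREE]
Op 2: a = realloc(a, 14) -> a = 0; heap: [0-13 ALLOC][14-47 FREE]
Op 3: b = malloc(14) -> b = 14; heap: [0-13 ALLOC][14-27 ALLOC][28-47 FREE]
Op 4: a = realloc(a, 14) -> a = 0; heap: [0-13 ALLOC][14-27 ALLOC][28-47 FREE]

Answer: [0-13 ALLOC][14-27 ALLOC][28-47 FREE]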